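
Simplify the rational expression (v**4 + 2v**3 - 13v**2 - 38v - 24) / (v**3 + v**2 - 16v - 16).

Euclidean algorithm in ℚ[v]:
  v**4 + 2v**3 - 13v**2 - 38v - 24 = (v + 1)(v**3 + v**2 - 16v - 16) + (2v**2 - 6v - 8)
  v**3 + v**2 - 16v - 16 = ((1/2)v + 2)(2v**2 - 6v - 8) + (0)
Last nonzero remainder: 2v**2 - 6v - 8. Dividing through by 2 gives the monic gcd v**2 - 3v - 4.
Cancel v**2 - 3v - 4 from numerator and denominator to get the reduced form.

(v**2 + 5v + 6)/(v + 4)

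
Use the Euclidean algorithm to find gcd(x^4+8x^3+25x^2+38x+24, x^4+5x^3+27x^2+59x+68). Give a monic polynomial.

x^2+3x+4

Euclidean algorithm in ℚ[x]:
  x^4+8x^3+25x^2+38x+24 = (x^4+5x^3+27x^2+59x+68) + (3x^3−2x^2−21x−44)
  x^4+5x^3+27x^2+59x+68 = ((1/3)x+17/9)(3x^3−2x^2−21x−44) + ((340/9)x^2+(340/3)x+1360/9)
  3x^3−2x^2−21x−44 = ((27/340)x−99/340)((340/9)x^2+(340/3)x+1360/9) + (0)
Last nonzero remainder: (340/9)x^2+(340/3)x+1360/9. Dividing through by 340/9 gives the monic gcd x^2+3x+4.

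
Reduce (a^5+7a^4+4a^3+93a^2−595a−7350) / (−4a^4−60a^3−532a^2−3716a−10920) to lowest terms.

(−a^3+6a^2−40a+175)/(4a^2+8a+260)

By polynomial division,
  a^5+7a^4+4a^3+93a^2−595a−7350 = (−(1/4)a+2)(−4a^4−60a^3−532a^2−3716a−10920) + (−9a^3+228a^2+4107a+14490)
  −4a^4−60a^3−532a^2−3716a−10920 = ((4/9)a+484/27)(−9a^3+228a^2+4107a+14490) + (−(58000/9)a^2−(754000/9)a−812000/3)
  −9a^3+228a^2+4107a+14490 = ((81/58000)a−621/11600)(−(58000/9)a^2−(754000/9)a−812000/3) + (0)
Last nonzero remainder: −(58000/9)a^2−(754000/9)a−812000/3. Dividing through by −58000/9 gives the monic gcd a^2+13a+42.
Cancel a^2+13a+42 from numerator and denominator to get the reduced form.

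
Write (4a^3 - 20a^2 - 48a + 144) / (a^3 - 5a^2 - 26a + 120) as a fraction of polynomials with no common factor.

(4a^2 + 4a - 24)/(a^2 + a - 20)

Euclidean algorithm in ℚ[a]:
  4a^3 - 20a^2 - 48a + 144 = (4)(a^3 - 5a^2 - 26a + 120) + (56a - 336)
  a^3 - 5a^2 - 26a + 120 = ((1/56)a^2 + (1/56)a - 5/14)(56a - 336) + (0)
Last nonzero remainder: 56a - 336. Dividing through by 56 gives the monic gcd a - 6.
Cancel a - 6 from numerator and denominator to get the reduced form.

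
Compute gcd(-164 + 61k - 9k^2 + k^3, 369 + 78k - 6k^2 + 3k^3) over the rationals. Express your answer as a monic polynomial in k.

41 - 5k + k^2

By polynomial division,
  k^3 - 9k^2 + 61k - 164 = (1/3)(3k^3 - 6k^2 + 78k + 369) + (-7k^2 + 35k - 287)
  3k^3 - 6k^2 + 78k + 369 = (-(3/7)k - 9/7)(-7k^2 + 35k - 287) + (0)
Last nonzero remainder: -7k^2 + 35k - 287. Dividing through by -7 gives the monic gcd k^2 - 5k + 41.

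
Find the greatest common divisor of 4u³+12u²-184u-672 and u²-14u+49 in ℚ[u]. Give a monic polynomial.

u-7

Apply the Euclidean algorithm:
  4u³+12u²-184u-672 = (4u+68)(u²-14u+49) + (572u-4004)
  u²-14u+49 = ((1/572)u-7/572)(572u-4004) + (0)
Last nonzero remainder: 572u-4004. Dividing through by 572 gives the monic gcd u-7.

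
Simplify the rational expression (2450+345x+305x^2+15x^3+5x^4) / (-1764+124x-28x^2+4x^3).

(50+5x+5x^2)/(-36+4x)

Apply the Euclidean algorithm:
  5x^4+15x^3+305x^2+345x+2450 = ((5/4)x+25/2)(4x^3-28x^2+124x-1764) + (500x^2+1000x+24500)
  4x^3-28x^2+124x-1764 = ((1/125)x-9/125)(500x^2+1000x+24500) + (0)
Last nonzero remainder: 500x^2+1000x+24500. Dividing through by 500 gives the monic gcd x^2+2x+49.
Cancel x^2+2x+49 from numerator and denominator to get the reduced form.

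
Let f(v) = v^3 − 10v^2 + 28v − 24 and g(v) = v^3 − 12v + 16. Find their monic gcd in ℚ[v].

v^2 − 4v + 4

By polynomial division,
  v^3 − 10v^2 + 28v − 24 = (v^3 − 12v + 16) + (−10v^2 + 40v − 40)
  v^3 − 12v + 16 = (−(1/10)v − 2/5)(−10v^2 + 40v − 40) + (0)
Last nonzero remainder: −10v^2 + 40v − 40. Dividing through by −10 gives the monic gcd v^2 − 4v + 4.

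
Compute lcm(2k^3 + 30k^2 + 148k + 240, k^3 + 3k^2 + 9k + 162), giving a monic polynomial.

Repeated division with remainder:
  2k^3 + 30k^2 + 148k + 240 = (2)(k^3 + 3k^2 + 9k + 162) + (24k^2 + 130k - 84)
  k^3 + 3k^2 + 9k + 162 = ((1/24)k - 29/288)(24k^2 + 130k - 84) + ((3685/144)k + 3685/24)
  24k^2 + 130k - 84 = ((3456/3685)k - 2016/3685)((3685/144)k + 3685/24) + (0)
Last nonzero remainder: (3685/144)k + 3685/24. Dividing through by 3685/144 gives the monic gcd k + 6.
Then lcm(f, g) = f·g / gcd(f, g); expanding and making the result monic gives the answer.

k^5 + 12k^4 + 56k^3 + 303k^2 + 1638k + 3240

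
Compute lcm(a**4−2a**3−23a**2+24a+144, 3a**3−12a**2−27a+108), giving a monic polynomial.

a**5−5a**4−17a**3+93a**2+72a−432

Apply the Euclidean algorithm:
  a**4−2a**3−23a**2+24a+144 = ((1/3)a+2/3)(3a**3−12a**2−27a+108) + (−6a**2+6a+72)
  3a**3−12a**2−27a+108 = (−(1/2)a+3/2)(−6a**2+6a+72) + (0)
Last nonzero remainder: −6a**2+6a+72. Dividing through by −6 gives the monic gcd a**2−a−12.
Then lcm(f, g) = f·g / gcd(f, g); expanding and making the result monic gives the answer.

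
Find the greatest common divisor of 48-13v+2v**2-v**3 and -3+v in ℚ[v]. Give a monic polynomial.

-3+v

Apply the Euclidean algorithm:
  -v**3+2v**2-13v+48 = (-v**2-v-16)(v-3) + (0)
The last nonzero remainder v-3 is already monic.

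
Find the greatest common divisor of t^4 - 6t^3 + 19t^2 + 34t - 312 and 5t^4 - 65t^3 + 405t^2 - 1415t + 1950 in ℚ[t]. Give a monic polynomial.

t^2 - 5t + 26

Apply the Euclidean algorithm:
  t^4 - 6t^3 + 19t^2 + 34t - 312 = (1/5)(5t^4 - 65t^3 + 405t^2 - 1415t + 1950) + (7t^3 - 62t^2 + 317t - 702)
  5t^4 - 65t^3 + 405t^2 - 1415t + 1950 = ((5/7)t - 145/49)(7t^3 - 62t^2 + 317t - 702) + (-(240/49)t^2 + (1200/49)t - 6240/49)
  7t^3 - 62t^2 + 317t - 702 = (-(343/240)t + 441/80)(-(240/49)t^2 + (1200/49)t - 6240/49) + (0)
Last nonzero remainder: -(240/49)t^2 + (1200/49)t - 6240/49. Dividing through by -240/49 gives the monic gcd t^2 - 5t + 26.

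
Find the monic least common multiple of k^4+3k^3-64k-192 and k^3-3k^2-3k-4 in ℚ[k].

k^6+4k^5+4k^4-61k^3-256k^2-256k-192

Apply the Euclidean algorithm:
  k^4+3k^3-64k-192 = (k+6)(k^3-3k^2-3k-4) + (21k^2-42k-168)
  k^3-3k^2-3k-4 = ((1/21)k-1/21)(21k^2-42k-168) + (3k-12)
  21k^2-42k-168 = (7k+14)(3k-12) + (0)
Last nonzero remainder: 3k-12. Dividing through by 3 gives the monic gcd k-4.
Then lcm(f, g) = f·g / gcd(f, g); expanding and making the result monic gives the answer.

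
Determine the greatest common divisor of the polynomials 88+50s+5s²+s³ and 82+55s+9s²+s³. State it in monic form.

Apply the Euclidean algorithm:
  s³+5s²+50s+88 = (s³+9s²+55s+82) + (-4s²-5s+6)
  s³+9s²+55s+82 = (-(1/4)s-31/16)(-4s²-5s+6) + ((749/16)s+749/8)
  -4s²-5s+6 = (-(64/749)s+48/749)((749/16)s+749/8) + (0)
Last nonzero remainder: (749/16)s+749/8. Dividing through by 749/16 gives the monic gcd s+2.

2+s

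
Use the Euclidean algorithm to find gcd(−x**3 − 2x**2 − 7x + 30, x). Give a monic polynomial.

1

Repeated division with remainder:
  −x**3 − 2x**2 − 7x + 30 = (−x**2 − 2x − 7)(x) + (30)
  x = ((1/30)x)(30) + (0)
The last nonzero remainder is the constant 30, so the polynomials are coprime and gcd = 1.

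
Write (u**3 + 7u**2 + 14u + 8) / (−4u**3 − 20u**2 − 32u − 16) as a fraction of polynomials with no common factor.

(−u − 4)/(4u + 8)

Apply the Euclidean algorithm:
  u**3 + 7u**2 + 14u + 8 = (−1/4)(−4u**3 − 20u**2 − 32u − 16) + (2u**2 + 6u + 4)
  −4u**3 − 20u**2 − 32u − 16 = (−2u − 4)(2u**2 + 6u + 4) + (0)
Last nonzero remainder: 2u**2 + 6u + 4. Dividing through by 2 gives the monic gcd u**2 + 3u + 2.
Cancel u**2 + 3u + 2 from numerator and denominator to get the reduced form.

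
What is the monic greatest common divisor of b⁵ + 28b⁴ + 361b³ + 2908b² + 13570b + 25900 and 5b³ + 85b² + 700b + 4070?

By polynomial division,
  b⁵ + 28b⁴ + 361b³ + 2908b² + 13570b + 25900 = ((1/5)b² + (11/5)b + 34/5)(5b³ + 85b² + 700b + 4070) + (-24b² - 144b - 1776)
  5b³ + 85b² + 700b + 4070 = (-(5/24)b - 55/24)(-24b² - 144b - 1776) + (0)
Last nonzero remainder: -24b² - 144b - 1776. Dividing through by -24 gives the monic gcd b² + 6b + 74.

b² + 6b + 74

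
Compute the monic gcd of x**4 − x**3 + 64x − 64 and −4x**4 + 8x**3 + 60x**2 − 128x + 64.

x**2 + 3x − 4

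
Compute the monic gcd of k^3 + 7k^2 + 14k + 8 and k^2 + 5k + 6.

k + 2

Apply the Euclidean algorithm:
  k^3 + 7k^2 + 14k + 8 = (k + 2)(k^2 + 5k + 6) + (-2k - 4)
  k^2 + 5k + 6 = (-(1/2)k - 3/2)(-2k - 4) + (0)
Last nonzero remainder: -2k - 4. Dividing through by -2 gives the monic gcd k + 2.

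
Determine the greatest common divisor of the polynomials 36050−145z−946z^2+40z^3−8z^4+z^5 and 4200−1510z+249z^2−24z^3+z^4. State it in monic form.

Repeated division with remainder:
  z^5−8z^4+40z^3−946z^2−145z+36050 = (z+16)(z^4−24z^3+249z^2−1510z+4200) + (175z^3−3420z^2+19815z−31150)
  z^4−24z^3+249z^2−1510z+4200 = ((1/175)z−156/6125)(175z^3−3420z^2+19815z−31150) + ((59616/1225)z^2−(1013472/1225)z+119232/35)
  175z^3−3420z^2+19815z−31150 = ((214375/59616)z−545125/59616)((59616/1225)z^2−(1013472/1225)z+119232/35) + (0)
Last nonzero remainder: (59616/1225)z^2−(1013472/1225)z+119232/35. Dividing through by 59616/1225 gives the monic gcd z^2−17z+70.

70−17z+z^2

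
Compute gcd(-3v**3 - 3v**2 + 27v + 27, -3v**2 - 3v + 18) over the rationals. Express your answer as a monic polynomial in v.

v + 3

Repeated division with remainder:
  -3v**3 - 3v**2 + 27v + 27 = (v)(-3v**2 - 3v + 18) + (9v + 27)
  -3v**2 - 3v + 18 = (-(1/3)v + 2/3)(9v + 27) + (0)
Last nonzero remainder: 9v + 27. Dividing through by 9 gives the monic gcd v + 3.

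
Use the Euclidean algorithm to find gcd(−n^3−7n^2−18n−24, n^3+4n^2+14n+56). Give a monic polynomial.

n+4

Euclidean algorithm in ℚ[n]:
  −n^3−7n^2−18n−24 = (−1)(n^3+4n^2+14n+56) + (−3n^2−4n+32)
  n^3+4n^2+14n+56 = (−(1/3)n−8/9)(−3n^2−4n+32) + ((190/9)n+760/9)
  −3n^2−4n+32 = (−(27/190)n+36/95)((190/9)n+760/9) + (0)
Last nonzero remainder: (190/9)n+760/9. Dividing through by 190/9 gives the monic gcd n+4.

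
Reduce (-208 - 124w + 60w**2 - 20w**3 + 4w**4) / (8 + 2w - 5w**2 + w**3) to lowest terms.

Apply the Euclidean algorithm:
  4w**4 - 20w**3 + 60w**2 - 124w - 208 = (4w)(w**3 - 5w**2 + 2w + 8) + (52w**2 - 156w - 208)
  w**3 - 5w**2 + 2w + 8 = ((1/52)w - 1/26)(52w**2 - 156w - 208) + (0)
Last nonzero remainder: 52w**2 - 156w - 208. Dividing through by 52 gives the monic gcd w**2 - 3w - 4.
Cancel w**2 - 3w - 4 from numerator and denominator to get the reduced form.

(52 - 8w + 4w**2)/(-2 + w)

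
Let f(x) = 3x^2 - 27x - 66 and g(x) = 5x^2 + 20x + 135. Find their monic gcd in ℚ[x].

1

Euclidean algorithm in ℚ[x]:
  3x^2 - 27x - 66 = (3/5)(5x^2 + 20x + 135) + (-39x - 147)
  5x^2 + 20x + 135 = (-(5/39)x - 5/169)(-39x - 147) + (22080/169)
  -39x - 147 = (-(2197/7360)x - 8281/7360)(22080/169) + (0)
The last nonzero remainder is the constant 22080/169, so the polynomials are coprime and gcd = 1.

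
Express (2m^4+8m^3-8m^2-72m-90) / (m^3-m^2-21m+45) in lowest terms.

Apply the Euclidean algorithm:
  2m^4+8m^3-8m^2-72m-90 = (2m+10)(m^3-m^2-21m+45) + (44m^2+48m-540)
  m^3-m^2-21m+45 = ((1/44)m-23/484)(44m^2+48m-540) + (-(780/121)m+2340/121)
  44m^2+48m-540 = (-(1331/195)m-363/13)(-(780/121)m+2340/121) + (0)
Last nonzero remainder: -(780/121)m+2340/121. Dividing through by -780/121 gives the monic gcd m-3.
Cancel m-3 from numerator and denominator to get the reduced form.

(2m^3+14m^2+34m+30)/(m^2+2m-15)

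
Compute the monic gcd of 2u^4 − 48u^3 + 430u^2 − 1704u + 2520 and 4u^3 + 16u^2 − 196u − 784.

u − 7

By polynomial division,
  2u^4 − 48u^3 + 430u^2 − 1704u + 2520 = ((1/2)u − 14)(4u^3 + 16u^2 − 196u − 784) + (752u^2 − 4056u − 8456)
  4u^3 + 16u^2 − 196u − 784 = ((1/188)u + 883/17672)(752u^2 − 4056u − 8456) + ((114075/2209)u − 798525/2209)
  752u^2 − 4056u − 8456 = ((1661168/114075)u + 2668472/114075)((114075/2209)u − 798525/2209) + (0)
Last nonzero remainder: (114075/2209)u − 798525/2209. Dividing through by 114075/2209 gives the monic gcd u − 7.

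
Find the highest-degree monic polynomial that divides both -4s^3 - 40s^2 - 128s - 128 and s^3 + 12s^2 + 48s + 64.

s^2 + 8s + 16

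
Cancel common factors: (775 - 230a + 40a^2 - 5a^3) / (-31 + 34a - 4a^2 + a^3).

Euclidean algorithm in ℚ[a]:
  -5a^3 + 40a^2 - 230a + 775 = (-5)(a^3 - 4a^2 + 34a - 31) + (20a^2 - 60a + 620)
  a^3 - 4a^2 + 34a - 31 = ((1/20)a - 1/20)(20a^2 - 60a + 620) + (0)
Last nonzero remainder: 20a^2 - 60a + 620. Dividing through by 20 gives the monic gcd a^2 - 3a + 31.
Cancel a^2 - 3a + 31 from numerator and denominator to get the reduced form.

(25 - 5a)/(-1 + a)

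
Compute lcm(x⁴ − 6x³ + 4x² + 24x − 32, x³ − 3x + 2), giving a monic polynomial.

x⁶ − 8x⁵ + 17x⁴ + 10x³ − 76x² + 88x − 32

By polynomial division,
  x⁴ − 6x³ + 4x² + 24x − 32 = (x − 6)(x³ − 3x + 2) + (7x² + 4x − 20)
  x³ − 3x + 2 = ((1/7)x − 4/49)(7x² + 4x − 20) + ((9/49)x + 18/49)
  7x² + 4x − 20 = ((343/9)x − 490/9)((9/49)x + 18/49) + (0)
Last nonzero remainder: (9/49)x + 18/49. Dividing through by 9/49 gives the monic gcd x + 2.
Then lcm(f, g) = f·g / gcd(f, g); expanding and making the result monic gives the answer.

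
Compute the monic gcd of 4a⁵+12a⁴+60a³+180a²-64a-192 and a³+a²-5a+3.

a²+2a-3

Apply the Euclidean algorithm:
  4a⁵+12a⁴+60a³+180a²-64a-192 = (4a²+8a+72)(a³+a²-5a+3) + (136a²+272a-408)
  a³+a²-5a+3 = ((1/136)a-1/136)(136a²+272a-408) + (0)
Last nonzero remainder: 136a²+272a-408. Dividing through by 136 gives the monic gcd a²+2a-3.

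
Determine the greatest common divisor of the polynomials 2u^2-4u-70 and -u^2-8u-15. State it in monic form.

By polynomial division,
  2u^2-4u-70 = (-2)(-u^2-8u-15) + (-20u-100)
  -u^2-8u-15 = ((1/20)u+3/20)(-20u-100) + (0)
Last nonzero remainder: -20u-100. Dividing through by -20 gives the monic gcd u+5.

u+5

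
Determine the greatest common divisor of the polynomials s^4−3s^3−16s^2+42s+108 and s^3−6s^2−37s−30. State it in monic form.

s+3

By polynomial division,
  s^4−3s^3−16s^2+42s+108 = (s+3)(s^3−6s^2−37s−30) + (39s^2+183s+198)
  s^3−6s^2−37s−30 = ((1/39)s−139/507)(39s^2+183s+198) + ((1368/169)s+4104/169)
  39s^2+183s+198 = ((2197/456)s+1859/228)((1368/169)s+4104/169) + (0)
Last nonzero remainder: (1368/169)s+4104/169. Dividing through by 1368/169 gives the monic gcd s+3.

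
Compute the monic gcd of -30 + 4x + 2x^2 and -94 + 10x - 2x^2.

1

Euclidean algorithm in ℚ[x]:
  2x^2 + 4x - 30 = (-1)(-2x^2 + 10x - 94) + (14x - 124)
  -2x^2 + 10x - 94 = (-(1/7)x - 27/49)(14x - 124) + (-7954/49)
  14x - 124 = (-(343/3977)x + 3038/3977)(-7954/49) + (0)
The last nonzero remainder is the constant -7954/49, so the polynomials are coprime and gcd = 1.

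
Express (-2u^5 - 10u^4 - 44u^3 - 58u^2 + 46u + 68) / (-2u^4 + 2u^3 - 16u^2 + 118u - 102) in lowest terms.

(u^2 + 3u + 2)/(u - 3)

Apply the Euclidean algorithm:
  -2u^5 - 10u^4 - 44u^3 - 58u^2 + 46u + 68 = (u + 6)(-2u^4 + 2u^3 - 16u^2 + 118u - 102) + (-40u^3 - 80u^2 - 560u + 680)
  -2u^4 + 2u^3 - 16u^2 + 118u - 102 = ((1/20)u - 3/20)(-40u^3 - 80u^2 - 560u + 680) + (0)
Last nonzero remainder: -40u^3 - 80u^2 - 560u + 680. Dividing through by -40 gives the monic gcd u^3 + 2u^2 + 14u - 17.
Cancel u^3 + 2u^2 + 14u - 17 from numerator and denominator to get the reduced form.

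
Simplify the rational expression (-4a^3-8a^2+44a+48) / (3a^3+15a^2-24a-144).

Apply the Euclidean algorithm:
  -4a^3-8a^2+44a+48 = (-4/3)(3a^3+15a^2-24a-144) + (12a^2+12a-144)
  3a^3+15a^2-24a-144 = ((1/4)a+1)(12a^2+12a-144) + (0)
Last nonzero remainder: 12a^2+12a-144. Dividing through by 12 gives the monic gcd a^2+a-12.
Cancel a^2+a-12 from numerator and denominator to get the reduced form.

(-4a-4)/(3a+12)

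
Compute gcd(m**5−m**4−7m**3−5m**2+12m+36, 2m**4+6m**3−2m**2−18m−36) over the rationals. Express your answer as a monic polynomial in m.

m**3−m−6

Euclidean algorithm in ℚ[m]:
  m**5−m**4−7m**3−5m**2+12m+36 = ((1/2)m−2)(2m**4+6m**3−2m**2−18m−36) + (6m**3−6m−36)
  2m**4+6m**3−2m**2−18m−36 = ((1/3)m+1)(6m**3−6m−36) + (0)
Last nonzero remainder: 6m**3−6m−36. Dividing through by 6 gives the monic gcd m**3−m−6.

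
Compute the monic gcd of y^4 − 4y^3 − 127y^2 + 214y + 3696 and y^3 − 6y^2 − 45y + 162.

y + 6

Repeated division with remainder:
  y^4 − 4y^3 − 127y^2 + 214y + 3696 = (y + 2)(y^3 − 6y^2 − 45y + 162) + (−70y^2 + 142y + 3372)
  y^3 − 6y^2 − 45y + 162 = (−(1/70)y + 139/2450)(−70y^2 + 142y + 3372) + (−(5984/1225)y − 35904/1225)
  −70y^2 + 142y + 3372 = ((42875/2992)y − 344225/2992)(−(5984/1225)y − 35904/1225) + (0)
Last nonzero remainder: −(5984/1225)y − 35904/1225. Dividing through by −5984/1225 gives the monic gcd y + 6.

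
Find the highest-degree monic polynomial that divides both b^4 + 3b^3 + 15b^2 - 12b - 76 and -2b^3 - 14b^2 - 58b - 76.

Repeated division with remainder:
  b^4 + 3b^3 + 15b^2 - 12b - 76 = (-(1/2)b + 2)(-2b^3 - 14b^2 - 58b - 76) + (14b^2 + 66b + 76)
  -2b^3 - 14b^2 - 58b - 76 = (-(1/7)b - 16/49)(14b^2 + 66b + 76) + (-(1254/49)b - 2508/49)
  14b^2 + 66b + 76 = (-(343/627)b - 49/33)(-(1254/49)b - 2508/49) + (0)
Last nonzero remainder: -(1254/49)b - 2508/49. Dividing through by -1254/49 gives the monic gcd b + 2.

b + 2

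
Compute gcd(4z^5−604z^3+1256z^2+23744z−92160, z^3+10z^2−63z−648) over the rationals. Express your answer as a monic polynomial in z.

z^2+z−72

Repeated division with remainder:
  4z^5−604z^3+1256z^2+23744z−92160 = (4z^2−40z+48)(z^3+10z^2−63z−648) + (848z^2+848z−61056)
  z^3+10z^2−63z−648 = ((1/848)z+9/848)(848z^2+848z−61056) + (0)
Last nonzero remainder: 848z^2+848z−61056. Dividing through by 848 gives the monic gcd z^2+z−72.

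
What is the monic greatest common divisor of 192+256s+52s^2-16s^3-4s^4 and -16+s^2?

-16+s^2

Repeated division with remainder:
  -4s^4-16s^3+52s^2+256s+192 = (-4s^2-16s-12)(s^2-16) + (0)
The last nonzero remainder s^2-16 is already monic.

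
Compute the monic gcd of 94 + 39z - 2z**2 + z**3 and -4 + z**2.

2 + z

By polynomial division,
  z**3 - 2z**2 + 39z + 94 = (z - 2)(z**2 - 4) + (43z + 86)
  z**2 - 4 = ((1/43)z - 2/43)(43z + 86) + (0)
Last nonzero remainder: 43z + 86. Dividing through by 43 gives the monic gcd z + 2.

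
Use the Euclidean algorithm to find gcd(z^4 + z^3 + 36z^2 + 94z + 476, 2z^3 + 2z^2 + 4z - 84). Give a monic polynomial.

z^2 + 4z + 14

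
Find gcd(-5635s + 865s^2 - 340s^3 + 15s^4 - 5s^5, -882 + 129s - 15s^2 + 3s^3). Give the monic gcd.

49 + s + s^2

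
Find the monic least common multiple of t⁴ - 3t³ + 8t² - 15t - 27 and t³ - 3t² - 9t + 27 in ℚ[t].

Apply the Euclidean algorithm:
  t⁴ - 3t³ + 8t² - 15t - 27 = (t)(t³ - 3t² - 9t + 27) + (17t² - 42t - 27)
  t³ - 3t² - 9t + 27 = ((1/17)t - 9/289)(17t² - 42t - 27) + (-(2520/289)t + 7560/289)
  17t² - 42t - 27 = (-(4913/2520)t - 289/280)(-(2520/289)t + 7560/289) + (0)
Last nonzero remainder: -(2520/289)t + 7560/289. Dividing through by -2520/289 gives the monic gcd t - 3.
Then lcm(f, g) = f·g / gcd(f, g); expanding and making the result monic gives the answer.

t⁶ - 3t⁵ - t⁴ + 12t³ - 99t² + 135t + 243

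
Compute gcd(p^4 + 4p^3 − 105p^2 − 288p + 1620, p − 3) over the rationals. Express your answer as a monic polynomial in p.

p − 3

Apply the Euclidean algorithm:
  p^4 + 4p^3 − 105p^2 − 288p + 1620 = (p^3 + 7p^2 − 84p − 540)(p − 3) + (0)
The last nonzero remainder p − 3 is already monic.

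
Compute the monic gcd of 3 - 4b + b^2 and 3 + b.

1

Euclidean algorithm in ℚ[b]:
  b^2 - 4b + 3 = (b - 7)(b + 3) + (24)
  b + 3 = ((1/24)b + 1/8)(24) + (0)
The last nonzero remainder is the constant 24, so the polynomials are coprime and gcd = 1.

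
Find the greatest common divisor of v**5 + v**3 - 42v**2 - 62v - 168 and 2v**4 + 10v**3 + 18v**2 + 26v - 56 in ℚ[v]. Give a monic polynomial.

Apply the Euclidean algorithm:
  v**5 + v**3 - 42v**2 - 62v - 168 = ((1/2)v - 5/2)(2v**4 + 10v**3 + 18v**2 + 26v - 56) + (17v**3 - 10v**2 + 31v - 308)
  2v**4 + 10v**3 + 18v**2 + 26v - 56 = ((2/17)v + 190/289)(17v**3 - 10v**2 + 31v - 308) + ((6048/289)v**2 + (12096/289)v + 42336/289)
  17v**3 - 10v**2 + 31v - 308 = ((4913/6048)v - 3179/1512)((6048/289)v**2 + (12096/289)v + 42336/289) + (0)
Last nonzero remainder: (6048/289)v**2 + (12096/289)v + 42336/289. Dividing through by 6048/289 gives the monic gcd v**2 + 2v + 7.

v**2 + 2v + 7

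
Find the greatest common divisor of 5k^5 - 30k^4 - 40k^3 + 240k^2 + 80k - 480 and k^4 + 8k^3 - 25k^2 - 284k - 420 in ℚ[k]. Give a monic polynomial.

Euclidean algorithm in ℚ[k]:
  5k^5 - 30k^4 - 40k^3 + 240k^2 + 80k - 480 = (5k - 70)(k^4 + 8k^3 - 25k^2 - 284k - 420) + (645k^3 - 90k^2 - 17700k - 29880)
  k^4 + 8k^3 - 25k^2 - 284k - 420 = ((1/645)k + 70/5547)(645k^3 - 90k^2 - 17700k - 29880) + ((6615/1849)k^2 - (26460/1849)k - 79380/1849)
  645k^3 - 90k^2 - 17700k - 29880 = ((79507/441)k + 306934/441)((6615/1849)k^2 - (26460/1849)k - 79380/1849) + (0)
Last nonzero remainder: (6615/1849)k^2 - (26460/1849)k - 79380/1849. Dividing through by 6615/1849 gives the monic gcd k^2 - 4k - 12.

k^2 - 4k - 12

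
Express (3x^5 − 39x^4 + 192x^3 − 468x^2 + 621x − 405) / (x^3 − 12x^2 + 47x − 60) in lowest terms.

(3x^3 − 15x^2 + 27x − 27)/(x − 4)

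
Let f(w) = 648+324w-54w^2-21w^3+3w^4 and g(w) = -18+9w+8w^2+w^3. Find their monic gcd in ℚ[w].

Apply the Euclidean algorithm:
  3w^4-21w^3-54w^2+324w+648 = (3w-45)(w^3+8w^2+9w-18) + (279w^2+783w-162)
  w^3+8w^2+9w-18 = ((1/279)w+161/8649)(279w^2+783w-162) + (-(4800/961)w-14400/961)
  279w^2+783w-162 = (-(89373/1600)w+8649/800)(-(4800/961)w-14400/961) + (0)
Last nonzero remainder: -(4800/961)w-14400/961. Dividing through by -4800/961 gives the monic gcd w+3.

3+w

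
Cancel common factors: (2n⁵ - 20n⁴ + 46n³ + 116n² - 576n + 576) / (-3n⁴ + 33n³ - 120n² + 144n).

(-2n² - 2n + 12)/(3n)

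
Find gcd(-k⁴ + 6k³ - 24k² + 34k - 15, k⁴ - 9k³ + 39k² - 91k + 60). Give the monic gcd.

Apply the Euclidean algorithm:
  -k⁴ + 6k³ - 24k² + 34k - 15 = (-1)(k⁴ - 9k³ + 39k² - 91k + 60) + (-3k³ + 15k² - 57k + 45)
  k⁴ - 9k³ + 39k² - 91k + 60 = (-(1/3)k + 4/3)(-3k³ + 15k² - 57k + 45) + (0)
Last nonzero remainder: -3k³ + 15k² - 57k + 45. Dividing through by -3 gives the monic gcd k³ - 5k² + 19k - 15.

k³ - 5k² + 19k - 15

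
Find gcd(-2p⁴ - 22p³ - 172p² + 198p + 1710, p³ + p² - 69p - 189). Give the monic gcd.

Apply the Euclidean algorithm:
  -2p⁴ - 22p³ - 172p² + 198p + 1710 = (-2p - 20)(p³ + p² - 69p - 189) + (-290p² - 1560p - 2070)
  p³ + p² - 69p - 189 = (-(1/290)p + 127/8410)(-290p² - 1560p - 2070) + (-(44220/841)p - 132660/841)
  -290p² - 1560p - 2070 = ((24389/4422)p + 19343/1474)(-(44220/841)p - 132660/841) + (0)
Last nonzero remainder: -(44220/841)p - 132660/841. Dividing through by -44220/841 gives the monic gcd p + 3.

p + 3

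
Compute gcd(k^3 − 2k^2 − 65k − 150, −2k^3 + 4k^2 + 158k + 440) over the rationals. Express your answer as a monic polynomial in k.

By polynomial division,
  k^3 − 2k^2 − 65k − 150 = (−1/2)(−2k^3 + 4k^2 + 158k + 440) + (14k + 70)
  −2k^3 + 4k^2 + 158k + 440 = (−(1/7)k^2 + k + 44/7)(14k + 70) + (0)
Last nonzero remainder: 14k + 70. Dividing through by 14 gives the monic gcd k + 5.

k + 5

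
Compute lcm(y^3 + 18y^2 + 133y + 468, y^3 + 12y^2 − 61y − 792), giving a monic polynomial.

Euclidean algorithm in ℚ[y]:
  y^3 + 18y^2 + 133y + 468 = (y^3 + 12y^2 − 61y − 792) + (6y^2 + 194y + 1260)
  y^3 + 12y^2 − 61y − 792 = ((1/6)y − 61/18)(6y^2 + 194y + 1260) + ((3478/9)y + 3478)
  6y^2 + 194y + 1260 = ((27/1739)y + 630/1739)((3478/9)y + 3478) + (0)
Last nonzero remainder: (3478/9)y + 3478. Dividing through by 3478/9 gives the monic gcd y + 9.
Then lcm(f, g) = f·g / gcd(f, g); expanding and making the result monic gives the answer.

y^5 + 21y^4 + 99y^3 − 717y^2 − 10300y − 41184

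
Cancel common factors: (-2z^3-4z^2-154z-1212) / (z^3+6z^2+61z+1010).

Repeated division with remainder:
  -2z^3-4z^2-154z-1212 = (-2)(z^3+6z^2+61z+1010) + (8z^2-32z+808)
  z^3+6z^2+61z+1010 = ((1/8)z+5/4)(8z^2-32z+808) + (0)
Last nonzero remainder: 8z^2-32z+808. Dividing through by 8 gives the monic gcd z^2-4z+101.
Cancel z^2-4z+101 from numerator and denominator to get the reduced form.

(-2z-12)/(z+10)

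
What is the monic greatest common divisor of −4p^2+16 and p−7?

Apply the Euclidean algorithm:
  −4p^2+16 = (−4p−28)(p−7) + (−180)
  p−7 = (−(1/180)p+7/180)(−180) + (0)
The last nonzero remainder is the constant −180, so the polynomials are coprime and gcd = 1.

1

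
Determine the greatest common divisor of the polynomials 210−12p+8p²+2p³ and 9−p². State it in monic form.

Repeated division with remainder:
  2p³+8p²−12p+210 = (−2p−8)(−p²+9) + (6p+282)
  −p²+9 = (−(1/6)p+47/6)(6p+282) + (−2200)
  6p+282 = (−(3/1100)p−141/1100)(−2200) + (0)
The last nonzero remainder is the constant −2200, so the polynomials are coprime and gcd = 1.

1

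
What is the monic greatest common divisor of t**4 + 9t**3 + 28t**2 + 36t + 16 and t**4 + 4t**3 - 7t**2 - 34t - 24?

t**3 + 7t**2 + 14t + 8

Apply the Euclidean algorithm:
  t**4 + 9t**3 + 28t**2 + 36t + 16 = (t**4 + 4t**3 - 7t**2 - 34t - 24) + (5t**3 + 35t**2 + 70t + 40)
  t**4 + 4t**3 - 7t**2 - 34t - 24 = ((1/5)t - 3/5)(5t**3 + 35t**2 + 70t + 40) + (0)
Last nonzero remainder: 5t**3 + 35t**2 + 70t + 40. Dividing through by 5 gives the monic gcd t**3 + 7t**2 + 14t + 8.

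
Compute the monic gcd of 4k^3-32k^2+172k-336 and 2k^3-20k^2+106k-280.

Euclidean algorithm in ℚ[k]:
  4k^3-32k^2+172k-336 = (2)(2k^3-20k^2+106k-280) + (8k^2-40k+224)
  2k^3-20k^2+106k-280 = ((1/4)k-5/4)(8k^2-40k+224) + (0)
Last nonzero remainder: 8k^2-40k+224. Dividing through by 8 gives the monic gcd k^2-5k+28.

k^2-5k+28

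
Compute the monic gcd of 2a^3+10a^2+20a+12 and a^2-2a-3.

a+1

By polynomial division,
  2a^3+10a^2+20a+12 = (2a+14)(a^2-2a-3) + (54a+54)
  a^2-2a-3 = ((1/54)a-1/18)(54a+54) + (0)
Last nonzero remainder: 54a+54. Dividing through by 54 gives the monic gcd a+1.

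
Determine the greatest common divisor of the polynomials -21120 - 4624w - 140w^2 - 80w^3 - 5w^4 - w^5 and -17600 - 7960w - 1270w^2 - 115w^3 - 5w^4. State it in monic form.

352 + 124w + 13w^2 + w^3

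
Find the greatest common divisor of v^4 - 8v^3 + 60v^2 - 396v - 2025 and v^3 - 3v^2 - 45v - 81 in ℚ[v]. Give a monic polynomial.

Apply the Euclidean algorithm:
  v^4 - 8v^3 + 60v^2 - 396v - 2025 = (v - 5)(v^3 - 3v^2 - 45v - 81) + (90v^2 - 540v - 2430)
  v^3 - 3v^2 - 45v - 81 = ((1/90)v + 1/30)(90v^2 - 540v - 2430) + (0)
Last nonzero remainder: 90v^2 - 540v - 2430. Dividing through by 90 gives the monic gcd v^2 - 6v - 27.

v^2 - 6v - 27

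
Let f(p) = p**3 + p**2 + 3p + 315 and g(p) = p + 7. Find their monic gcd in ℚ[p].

p + 7

By polynomial division,
  p**3 + p**2 + 3p + 315 = (p**2 - 6p + 45)(p + 7) + (0)
The last nonzero remainder p + 7 is already monic.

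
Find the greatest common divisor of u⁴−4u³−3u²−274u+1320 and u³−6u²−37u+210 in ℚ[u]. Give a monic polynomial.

u−5

By polynomial division,
  u⁴−4u³−3u²−274u+1320 = (u+2)(u³−6u²−37u+210) + (46u²−410u+900)
  u³−6u²−37u+210 = ((1/46)u+67/1058)(46u²−410u+900) + (−(16188/529)u+80940/529)
  46u²−410u+900 = (−(12167/8094)u+7935/1349)(−(16188/529)u+80940/529) + (0)
Last nonzero remainder: −(16188/529)u+80940/529. Dividing through by −16188/529 gives the monic gcd u−5.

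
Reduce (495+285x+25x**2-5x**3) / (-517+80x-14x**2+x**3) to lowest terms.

(-45-30x-5x**2)/(47-3x+x**2)

Apply the Euclidean algorithm:
  -5x**3+25x**2+285x+495 = (-5)(x**3-14x**2+80x-517) + (-45x**2+685x-2090)
  x**3-14x**2+80x-517 = (-(1/45)x-11/405)(-45x**2+685x-2090) + ((4225/81)x-46475/81)
  -45x**2+685x-2090 = (-(729/845)x+3078/845)((4225/81)x-46475/81) + (0)
Last nonzero remainder: (4225/81)x-46475/81. Dividing through by 4225/81 gives the monic gcd x-11.
Cancel x-11 from numerator and denominator to get the reduced form.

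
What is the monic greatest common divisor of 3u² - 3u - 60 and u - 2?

1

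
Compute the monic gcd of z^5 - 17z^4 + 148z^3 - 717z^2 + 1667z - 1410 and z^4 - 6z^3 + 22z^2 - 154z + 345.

z^2 - 8z + 15

By polynomial division,
  z^5 - 17z^4 + 148z^3 - 717z^2 + 1667z - 1410 = (z - 11)(z^4 - 6z^3 + 22z^2 - 154z + 345) + (60z^3 - 321z^2 - 372z + 2385)
  z^4 - 6z^3 + 22z^2 - 154z + 345 = ((1/60)z - 13/1200)(60z^3 - 321z^2 - 372z + 2385) + ((9889/400)z^2 - (9889/50)z + 29667/80)
  60z^3 - 321z^2 - 372z + 2385 = ((24000/9889)z + 63600/9889)((9889/400)z^2 - (9889/50)z + 29667/80) + (0)
Last nonzero remainder: (9889/400)z^2 - (9889/50)z + 29667/80. Dividing through by 9889/400 gives the monic gcd z^2 - 8z + 15.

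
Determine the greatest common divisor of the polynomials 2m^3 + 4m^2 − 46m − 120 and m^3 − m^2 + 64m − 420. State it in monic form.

m − 5

By polynomial division,
  2m^3 + 4m^2 − 46m − 120 = (2)(m^3 − m^2 + 64m − 420) + (6m^2 − 174m + 720)
  m^3 − m^2 + 64m − 420 = ((1/6)m + 14/3)(6m^2 − 174m + 720) + (756m − 3780)
  6m^2 − 174m + 720 = ((1/126)m − 4/21)(756m − 3780) + (0)
Last nonzero remainder: 756m − 3780. Dividing through by 756 gives the monic gcd m − 5.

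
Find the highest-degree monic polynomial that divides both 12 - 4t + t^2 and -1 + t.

1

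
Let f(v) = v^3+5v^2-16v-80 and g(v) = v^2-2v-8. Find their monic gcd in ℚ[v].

v-4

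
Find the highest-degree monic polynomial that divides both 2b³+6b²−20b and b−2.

b−2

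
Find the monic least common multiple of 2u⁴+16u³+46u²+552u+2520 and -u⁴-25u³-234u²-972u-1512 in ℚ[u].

u⁶+21u⁵+169u⁴+911u³+5814u²+27972u+52920

Euclidean algorithm in ℚ[u]:
  2u⁴+16u³+46u²+552u+2520 = (-2)(-u⁴-25u³-234u²-972u-1512) + (-34u³-422u²-1392u-504)
  -u⁴-25u³-234u²-972u-1512 = ((1/34)u+107/289)(-34u³-422u²-1392u-504) + (-(10640/289)u²-(127680/289)u-383040/289)
  -34u³-422u²-1392u-504 = ((4913/5320)u+289/760)(-(10640/289)u²-(127680/289)u-383040/289) + (0)
Last nonzero remainder: -(10640/289)u²-(127680/289)u-383040/289. Dividing through by -10640/289 gives the monic gcd u²+12u+36.
Then lcm(f, g) = f·g / gcd(f, g); expanding and making the result monic gives the answer.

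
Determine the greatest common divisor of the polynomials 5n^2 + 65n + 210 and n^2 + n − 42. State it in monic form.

n + 7

By polynomial division,
  5n^2 + 65n + 210 = (5)(n^2 + n − 42) + (60n + 420)
  n^2 + n − 42 = ((1/60)n − 1/10)(60n + 420) + (0)
Last nonzero remainder: 60n + 420. Dividing through by 60 gives the monic gcd n + 7.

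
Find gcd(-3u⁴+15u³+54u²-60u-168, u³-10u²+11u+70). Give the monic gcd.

u²-5u-14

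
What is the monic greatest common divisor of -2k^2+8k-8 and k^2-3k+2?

Repeated division with remainder:
  -2k^2+8k-8 = (-2)(k^2-3k+2) + (2k-4)
  k^2-3k+2 = ((1/2)k-1/2)(2k-4) + (0)
Last nonzero remainder: 2k-4. Dividing through by 2 gives the monic gcd k-2.

k-2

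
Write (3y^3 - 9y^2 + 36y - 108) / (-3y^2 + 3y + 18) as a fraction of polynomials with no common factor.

Repeated division with remainder:
  3y^3 - 9y^2 + 36y - 108 = (-y + 2)(-3y^2 + 3y + 18) + (48y - 144)
  -3y^2 + 3y + 18 = (-(1/16)y - 1/8)(48y - 144) + (0)
Last nonzero remainder: 48y - 144. Dividing through by 48 gives the monic gcd y - 3.
Cancel y - 3 from numerator and denominator to get the reduced form.

(-y^2 - 12)/(y + 2)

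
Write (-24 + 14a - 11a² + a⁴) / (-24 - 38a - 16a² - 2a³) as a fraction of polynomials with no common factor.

(6 - 5a + 4a² - a³)/(6 + 8a + 2a²)

By polynomial division,
  a⁴ - 11a² + 14a - 24 = (-(1/2)a + 4)(-2a³ - 16a² - 38a - 24) + (34a² + 154a + 72)
  -2a³ - 16a² - 38a - 24 = (-(1/17)a - 59/289)(34a² + 154a + 72) + (-(672/289)a - 2688/289)
  34a² + 154a + 72 = (-(4913/336)a - 867/112)(-(672/289)a - 2688/289) + (0)
Last nonzero remainder: -(672/289)a - 2688/289. Dividing through by -672/289 gives the monic gcd a + 4.
Cancel a + 4 from numerator and denominator to get the reduced form.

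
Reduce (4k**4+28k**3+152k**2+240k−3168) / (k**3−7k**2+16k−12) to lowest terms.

(4k**3+40k**2+272k+1056)/(k**2−4k+4)

Euclidean algorithm in ℚ[k]:
  4k**4+28k**3+152k**2+240k−3168 = (4k+56)(k**3−7k**2+16k−12) + (480k**2−608k−2496)
  k**3−7k**2+16k−12 = ((1/480)k−43/3600)(480k**2−608k−2496) + ((3136/225)k−3136/75)
  480k**2−608k−2496 = ((3375/98)k+2925/49)((3136/225)k−3136/75) + (0)
Last nonzero remainder: (3136/225)k−3136/75. Dividing through by 3136/225 gives the monic gcd k−3.
Cancel k−3 from numerator and denominator to get the reduced form.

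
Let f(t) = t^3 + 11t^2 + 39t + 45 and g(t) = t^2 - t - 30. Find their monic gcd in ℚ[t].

t + 5

Repeated division with remainder:
  t^3 + 11t^2 + 39t + 45 = (t + 12)(t^2 - t - 30) + (81t + 405)
  t^2 - t - 30 = ((1/81)t - 2/27)(81t + 405) + (0)
Last nonzero remainder: 81t + 405. Dividing through by 81 gives the monic gcd t + 5.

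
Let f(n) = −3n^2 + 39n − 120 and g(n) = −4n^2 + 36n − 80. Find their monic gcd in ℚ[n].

n − 5

Euclidean algorithm in ℚ[n]:
  −3n^2 + 39n − 120 = (3/4)(−4n^2 + 36n − 80) + (12n − 60)
  −4n^2 + 36n − 80 = (−(1/3)n + 4/3)(12n − 60) + (0)
Last nonzero remainder: 12n − 60. Dividing through by 12 gives the monic gcd n − 5.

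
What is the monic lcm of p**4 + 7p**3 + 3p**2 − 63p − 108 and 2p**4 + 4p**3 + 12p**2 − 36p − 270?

Repeated division with remainder:
  p**4 + 7p**3 + 3p**2 − 63p − 108 = (1/2)(2p**4 + 4p**3 + 12p**2 − 36p − 270) + (5p**3 − 3p**2 − 45p + 27)
  2p**4 + 4p**3 + 12p**2 − 36p − 270 = ((2/5)p + 26/25)(5p**3 − 3p**2 − 45p + 27) + ((828/25)p**2 − 7452/25)
  5p**3 − 3p**2 − 45p + 27 = ((125/828)p − 25/276)((828/25)p**2 − 7452/25) + (0)
Last nonzero remainder: (828/25)p**2 − 7452/25. Dividing through by 828/25 gives the monic gcd p**2 − 9.
Then lcm(f, g) = f·g / gcd(f, g); expanding and making the result monic gives the answer.

p**6 + 9p**5 + 32p**4 + 48p**3 − 189p**2 − 1161p − 1620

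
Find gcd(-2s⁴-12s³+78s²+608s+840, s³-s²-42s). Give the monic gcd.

s²-s-42

Apply the Euclidean algorithm:
  -2s⁴-12s³+78s²+608s+840 = (-2s-14)(s³-s²-42s) + (-20s²+20s+840)
  s³-s²-42s = (-(1/20)s)(-20s²+20s+840) + (0)
Last nonzero remainder: -20s²+20s+840. Dividing through by -20 gives the monic gcd s²-s-42.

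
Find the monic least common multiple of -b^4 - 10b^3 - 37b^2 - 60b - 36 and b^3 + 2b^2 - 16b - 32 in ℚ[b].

By polynomial division,
  -b^4 - 10b^3 - 37b^2 - 60b - 36 = (-b - 8)(b^3 + 2b^2 - 16b - 32) + (-37b^2 - 220b - 292)
  b^3 + 2b^2 - 16b - 32 = (-(1/37)b + 146/1369)(-37b^2 - 220b - 292) + (-(588/1369)b - 1176/1369)
  -37b^2 - 220b - 292 = ((50653/588)b + 99937/294)(-(588/1369)b - 1176/1369) + (0)
Last nonzero remainder: -(588/1369)b - 1176/1369. Dividing through by -588/1369 gives the monic gcd b + 2.
Then lcm(f, g) = f·g / gcd(f, g); expanding and making the result monic gives the answer.

b^6 + 10b^5 + 21b^4 - 100b^3 - 556b^2 - 960b - 576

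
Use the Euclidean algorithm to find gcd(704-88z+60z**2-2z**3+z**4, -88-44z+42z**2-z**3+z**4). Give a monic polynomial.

44+z**2

Euclidean algorithm in ℚ[z]:
  z**4-2z**3+60z**2-88z+704 = (z**4-z**3+42z**2-44z-88) + (-z**3+18z**2-44z+792)
  z**4-z**3+42z**2-44z-88 = (-z-17)(-z**3+18z**2-44z+792) + (304z**2+13376)
  -z**3+18z**2-44z+792 = (-(1/304)z+9/152)(304z**2+13376) + (0)
Last nonzero remainder: 304z**2+13376. Dividing through by 304 gives the monic gcd z**2+44.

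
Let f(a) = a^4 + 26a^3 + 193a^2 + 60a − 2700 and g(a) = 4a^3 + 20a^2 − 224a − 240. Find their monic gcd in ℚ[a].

Repeated division with remainder:
  a^4 + 26a^3 + 193a^2 + 60a − 2700 = ((1/4)a + 21/4)(4a^3 + 20a^2 − 224a − 240) + (144a^2 + 1296a − 1440)
  4a^3 + 20a^2 − 224a − 240 = ((1/36)a − 1/9)(144a^2 + 1296a − 1440) + (−40a − 400)
  144a^2 + 1296a − 1440 = (−(18/5)a + 18/5)(−40a − 400) + (0)
Last nonzero remainder: −40a − 400. Dividing through by −40 gives the monic gcd a + 10.

a + 10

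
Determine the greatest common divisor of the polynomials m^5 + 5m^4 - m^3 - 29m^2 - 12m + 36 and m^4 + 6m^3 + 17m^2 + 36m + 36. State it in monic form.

Euclidean algorithm in ℚ[m]:
  m^5 + 5m^4 - m^3 - 29m^2 - 12m + 36 = (m - 1)(m^4 + 6m^3 + 17m^2 + 36m + 36) + (-12m^3 - 48m^2 - 12m + 72)
  m^4 + 6m^3 + 17m^2 + 36m + 36 = (-(1/12)m - 1/6)(-12m^3 - 48m^2 - 12m + 72) + (8m^2 + 40m + 48)
  -12m^3 - 48m^2 - 12m + 72 = (-(3/2)m + 3/2)(8m^2 + 40m + 48) + (0)
Last nonzero remainder: 8m^2 + 40m + 48. Dividing through by 8 gives the monic gcd m^2 + 5m + 6.

m^2 + 5m + 6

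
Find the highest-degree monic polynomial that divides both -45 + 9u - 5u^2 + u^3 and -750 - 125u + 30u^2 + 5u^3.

-5 + u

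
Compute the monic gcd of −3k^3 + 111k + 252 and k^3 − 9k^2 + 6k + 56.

Repeated division with remainder:
  −3k^3 + 111k + 252 = (−3)(k^3 − 9k^2 + 6k + 56) + (−27k^2 + 129k + 420)
  k^3 − 9k^2 + 6k + 56 = (−(1/27)k + 38/243)(−27k^2 + 129k + 420) + ((112/81)k − 784/81)
  −27k^2 + 129k + 420 = (−(2187/112)k − 1215/28)((112/81)k − 784/81) + (0)
Last nonzero remainder: (112/81)k − 784/81. Dividing through by 112/81 gives the monic gcd k − 7.

k − 7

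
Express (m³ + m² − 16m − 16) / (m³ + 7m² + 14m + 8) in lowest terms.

(m − 4)/(m + 2)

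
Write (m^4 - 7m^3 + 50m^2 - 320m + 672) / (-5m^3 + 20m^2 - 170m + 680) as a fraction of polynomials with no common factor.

By polynomial division,
  m^4 - 7m^3 + 50m^2 - 320m + 672 = (-(1/5)m + 3/5)(-5m^3 + 20m^2 - 170m + 680) + (4m^2 - 82m + 264)
  -5m^3 + 20m^2 - 170m + 680 = (-(5/4)m - 165/8)(4m^2 - 82m + 264) + (-(6125/4)m + 6125)
  4m^2 - 82m + 264 = (-(16/6125)m + 264/6125)(-(6125/4)m + 6125) + (0)
Last nonzero remainder: -(6125/4)m + 6125. Dividing through by -6125/4 gives the monic gcd m - 4.
Cancel m - 4 from numerator and denominator to get the reduced form.

(-m^3 + 3m^2 - 38m + 168)/(5m^2 + 170)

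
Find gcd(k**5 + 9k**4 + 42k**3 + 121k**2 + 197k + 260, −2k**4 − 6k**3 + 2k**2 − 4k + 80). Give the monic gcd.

k**3 + 5k**2 + 9k + 20

Apply the Euclidean algorithm:
  k**5 + 9k**4 + 42k**3 + 121k**2 + 197k + 260 = (−(1/2)k − 3)(−2k**4 − 6k**3 + 2k**2 − 4k + 80) + (25k**3 + 125k**2 + 225k + 500)
  −2k**4 − 6k**3 + 2k**2 − 4k + 80 = (−(2/25)k + 4/25)(25k**3 + 125k**2 + 225k + 500) + (0)
Last nonzero remainder: 25k**3 + 125k**2 + 225k + 500. Dividing through by 25 gives the monic gcd k**3 + 5k**2 + 9k + 20.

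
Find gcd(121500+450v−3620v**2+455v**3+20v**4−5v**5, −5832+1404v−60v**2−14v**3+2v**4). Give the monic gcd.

54−10v+v**2

Euclidean algorithm in ℚ[v]:
  −5v**5+20v**4+455v**3−3620v**2+450v+121500 = (−(5/2)v−15/2)(2v**4−14v**3−60v**2+1404v−5832) + (200v**3−560v**2−3600v+77760)
  2v**4−14v**3−60v**2+1404v−5832 = ((1/100)v−21/500)(200v**3−560v**2−3600v+77760) + (−(1188/25)v**2+(2376/5)v−64152/25)
  200v**3−560v**2−3600v+77760 = (−(1250/297)v−1000/33)(−(1188/25)v**2+(2376/5)v−64152/25) + (0)
Last nonzero remainder: −(1188/25)v**2+(2376/5)v−64152/25. Dividing through by −1188/25 gives the monic gcd v**2−10v+54.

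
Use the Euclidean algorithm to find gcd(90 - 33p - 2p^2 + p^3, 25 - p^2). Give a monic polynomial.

-5 + p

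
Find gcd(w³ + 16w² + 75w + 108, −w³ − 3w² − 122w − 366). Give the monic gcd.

w + 3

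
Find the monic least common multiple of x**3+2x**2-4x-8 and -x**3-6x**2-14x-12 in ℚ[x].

By polynomial division,
  x**3+2x**2-4x-8 = (-1)(-x**3-6x**2-14x-12) + (-4x**2-18x-20)
  -x**3-6x**2-14x-12 = ((1/4)x+3/8)(-4x**2-18x-20) + (-(9/4)x-9/2)
  -4x**2-18x-20 = ((16/9)x+40/9)(-(9/4)x-9/2) + (0)
Last nonzero remainder: -(9/4)x-9/2. Dividing through by -9/4 gives the monic gcd x+2.
Then lcm(f, g) = f·g / gcd(f, g); expanding and making the result monic gives the answer.

x**5+6x**4+10x**3-12x**2-56x-48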